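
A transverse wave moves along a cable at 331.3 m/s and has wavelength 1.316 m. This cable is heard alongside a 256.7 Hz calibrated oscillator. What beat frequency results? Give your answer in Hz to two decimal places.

4.95 Hz

Source frequency f = v/λ = 331.3/1.316 = 251.7477 Hz.
f_beat = |251.7477 − 256.7| = 4.95 Hz.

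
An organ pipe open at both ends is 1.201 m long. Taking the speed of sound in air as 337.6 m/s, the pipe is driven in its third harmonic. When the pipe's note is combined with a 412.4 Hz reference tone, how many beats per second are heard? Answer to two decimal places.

9.25 Hz

Open pipe: f_n = n·v/(2L) = 3·337.6/(2·1.201) = 421.6486 Hz.
f_beat = |421.6486 − 412.4| = 9.25 Hz.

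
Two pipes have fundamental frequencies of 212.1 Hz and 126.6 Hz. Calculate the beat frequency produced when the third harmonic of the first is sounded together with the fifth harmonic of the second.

3.3 Hz

Third harmonic of the first: 3·212.1 = 636.3 Hz.
Fifth harmonic of the second: 5·126.6 = 633.0 Hz.
f_beat = |636.3 − 633.0| = 3.3 Hz.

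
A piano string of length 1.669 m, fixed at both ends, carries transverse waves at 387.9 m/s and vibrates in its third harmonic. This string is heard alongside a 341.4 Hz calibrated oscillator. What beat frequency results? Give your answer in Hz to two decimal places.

7.22 Hz

For a string fixed at both ends, f_n = n·v/(2L) = 3·387.9/(2·1.669) = 348.6219 Hz.
f_beat = |348.6219 − 341.4| = 7.22 Hz.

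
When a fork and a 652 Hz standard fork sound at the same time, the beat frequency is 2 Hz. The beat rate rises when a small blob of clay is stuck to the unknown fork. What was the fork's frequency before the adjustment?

|f − 652| = 2, so the fork was at either 650 Hz or 654 Hz.
Adding mass to a fork lowers its frequency; the adjustment lowers the fork's frequency.
The beat rate rose, so the adjustment moved the fork further from 652 Hz — it was already below the reference.

650 Hz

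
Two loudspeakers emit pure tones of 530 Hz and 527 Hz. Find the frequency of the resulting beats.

3 Hz

Beats arise from superposition of two nearby frequencies; the beat rate is |f₁ − f₂|.
|530 − 527| = 3 Hz.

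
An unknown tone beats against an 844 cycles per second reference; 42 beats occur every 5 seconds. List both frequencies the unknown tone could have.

Beat frequency = 42/5 = 8.4 Hz.
|f − 844| = 8.4, so f = 844 ± 8.4.

835.6 Hz or 852.4 Hz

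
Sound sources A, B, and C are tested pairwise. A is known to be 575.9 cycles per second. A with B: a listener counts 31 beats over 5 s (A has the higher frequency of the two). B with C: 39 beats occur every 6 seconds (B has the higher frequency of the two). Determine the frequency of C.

A–B: Beat frequency = 31/5 = 6.2 Hz.
B is below A, so f_B = 575.9 − 6.2 = 569.7 Hz.
B–C: Beat frequency = 39/6 = 6.5 Hz.
C is below B, so f_C = 569.7 − 6.5 = 563.2 Hz.

563.2 Hz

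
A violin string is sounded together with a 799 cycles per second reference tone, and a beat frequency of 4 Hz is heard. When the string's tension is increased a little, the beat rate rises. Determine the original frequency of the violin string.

|f − 799| = 4, so the violin string was at either 795 Hz or 803 Hz.
Higher tension means higher frequency; the adjustment raises the violin string's frequency.
The beat rate rose, so the adjustment moved the violin string further from 799 Hz — it was already above the reference.

803 Hz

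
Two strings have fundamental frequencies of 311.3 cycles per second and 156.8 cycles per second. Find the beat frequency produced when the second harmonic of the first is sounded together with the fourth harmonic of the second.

4.6 Hz

Second harmonic of the first: 2·311.3 = 622.6 Hz.
Fourth harmonic of the second: 4·156.8 = 627.2 Hz.
f_beat = |622.6 − 627.2| = 4.6 Hz.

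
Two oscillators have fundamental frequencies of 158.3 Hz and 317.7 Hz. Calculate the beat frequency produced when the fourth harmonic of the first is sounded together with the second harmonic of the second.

2.2 Hz

Fourth harmonic of the first: 4·158.3 = 633.2 Hz.
Second harmonic of the second: 2·317.7 = 635.4 Hz.
f_beat = |633.2 − 635.4| = 2.2 Hz.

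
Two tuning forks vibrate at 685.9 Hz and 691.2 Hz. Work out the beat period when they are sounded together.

f_beat = |685.9 − 691.2| = 5.3 Hz.
Beat period T = 1 / f_beat = 1 / 5.3 s.

0.189 s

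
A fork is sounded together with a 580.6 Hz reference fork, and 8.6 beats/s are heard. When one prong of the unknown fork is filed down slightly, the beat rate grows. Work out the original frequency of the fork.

589.2 Hz

|f − 580.6| = 8.6, so the fork was at either 572 Hz or 589.2 Hz.
Filing a prong removes mass and raises the fork's frequency; the adjustment raises the fork's frequency.
The beat rate rose, so the adjustment moved the fork further from 580.6 Hz — it was already above the reference.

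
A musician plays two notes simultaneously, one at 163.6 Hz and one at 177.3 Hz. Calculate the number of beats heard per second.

The beat frequency equals the magnitude of the frequency difference.
|163.6 − 177.3| = 13.7 Hz.

13.7 Hz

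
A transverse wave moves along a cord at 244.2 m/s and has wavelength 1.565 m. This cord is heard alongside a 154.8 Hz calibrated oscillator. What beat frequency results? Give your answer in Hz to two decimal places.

Source frequency f = v/λ = 244.2/1.565 = 156.0383 Hz.
f_beat = |156.0383 − 154.8| = 1.24 Hz.

1.24 Hz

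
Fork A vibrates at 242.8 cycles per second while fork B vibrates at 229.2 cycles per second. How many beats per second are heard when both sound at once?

13.6 Hz

The beat frequency equals the magnitude of the frequency difference.
|242.8 − 229.2| = 13.6 Hz.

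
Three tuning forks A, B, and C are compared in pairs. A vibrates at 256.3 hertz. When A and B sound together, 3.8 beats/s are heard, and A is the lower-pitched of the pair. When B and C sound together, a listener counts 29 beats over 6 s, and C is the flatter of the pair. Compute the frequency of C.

255.2667 Hz

B is above A, so f_B = 256.3 + 3.8 = 260.1 Hz.
B–C: Beat frequency = 29/6 = 4.8333 Hz.
C is below B, so f_C = 260.1 − 4.8333 = 255.2667 Hz.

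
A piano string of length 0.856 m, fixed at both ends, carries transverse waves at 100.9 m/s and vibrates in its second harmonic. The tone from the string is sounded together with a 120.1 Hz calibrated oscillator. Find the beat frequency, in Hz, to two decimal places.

2.23 Hz

For a string fixed at both ends, f_n = n·v/(2L) = 2·100.9/(2·0.856) = 117.8738 Hz.
f_beat = |117.8738 − 120.1| = 2.23 Hz.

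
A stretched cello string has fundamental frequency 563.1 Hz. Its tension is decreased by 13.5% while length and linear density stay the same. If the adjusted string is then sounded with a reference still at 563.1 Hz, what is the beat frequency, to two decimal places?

39.39 Hz

For a string, f ∝ √T, so the new frequency is 563.1·√0.865 = 523.7133 Hz.
f_beat = |523.7133 − 563.1| = 39.39 Hz.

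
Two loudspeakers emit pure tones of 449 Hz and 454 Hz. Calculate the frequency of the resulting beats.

5 Hz

The beat frequency equals the magnitude of the frequency difference.
|449 − 454| = 5 Hz.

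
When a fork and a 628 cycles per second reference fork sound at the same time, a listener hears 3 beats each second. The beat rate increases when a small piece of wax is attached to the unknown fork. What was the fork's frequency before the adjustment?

|f − 628| = 3, so the fork was at either 625 Hz or 631 Hz.
Loading a fork with wax lowers its frequency; the adjustment lowers the fork's frequency.
The beat rate rose, so the adjustment moved the fork further from 628 Hz — it was already below the reference.

625 Hz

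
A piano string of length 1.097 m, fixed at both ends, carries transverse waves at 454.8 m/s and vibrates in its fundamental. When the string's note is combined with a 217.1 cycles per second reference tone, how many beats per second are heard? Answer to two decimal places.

9.81 Hz

For a string fixed at both ends, f_n = n·v/(2L) = 1·454.8/(2·1.097) = 207.2926 Hz.
f_beat = |207.2926 − 217.1| = 9.81 Hz.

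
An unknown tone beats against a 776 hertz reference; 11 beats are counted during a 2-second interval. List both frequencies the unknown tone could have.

Beat frequency = 11/2 = 5.5 Hz.
|f − 776| = 5.5, so f = 776 ± 5.5.

770.5 Hz or 781.5 Hz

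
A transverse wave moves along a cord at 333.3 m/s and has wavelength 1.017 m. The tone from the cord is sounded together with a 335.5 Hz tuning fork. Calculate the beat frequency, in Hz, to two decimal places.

7.77 Hz

Source frequency f = v/λ = 333.3/1.017 = 327.7286 Hz.
f_beat = |327.7286 − 335.5| = 7.77 Hz.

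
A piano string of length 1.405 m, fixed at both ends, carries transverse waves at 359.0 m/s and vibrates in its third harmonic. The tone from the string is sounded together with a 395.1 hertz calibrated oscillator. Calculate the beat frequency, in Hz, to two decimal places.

11.83 Hz

For a string fixed at both ends, f_n = n·v/(2L) = 3·359.0/(2·1.405) = 383.2740 Hz.
f_beat = |383.2740 − 395.1| = 11.83 Hz.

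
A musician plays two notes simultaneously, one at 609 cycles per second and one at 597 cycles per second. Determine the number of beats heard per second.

12 Hz

The beat frequency equals the magnitude of the frequency difference.
|609 − 597| = 12 Hz.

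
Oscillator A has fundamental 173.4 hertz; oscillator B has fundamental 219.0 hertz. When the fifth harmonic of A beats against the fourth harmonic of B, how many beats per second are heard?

9.0 Hz

Fifth harmonic of the first: 5·173.4 = 867.0 Hz.
Fourth harmonic of the second: 4·219.0 = 876.0 Hz.
f_beat = |867.0 − 876.0| = 9.0 Hz.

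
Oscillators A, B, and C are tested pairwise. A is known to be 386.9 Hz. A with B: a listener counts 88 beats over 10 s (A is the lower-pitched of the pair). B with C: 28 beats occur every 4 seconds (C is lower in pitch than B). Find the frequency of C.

A–B: Beat frequency = 88/10 = 8.8 Hz.
B is above A, so f_B = 386.9 + 8.8 = 395.7 Hz.
B–C: Beat frequency = 28/4 = 7 Hz.
C is below B, so f_C = 395.7 − 7 = 388.7 Hz.

388.7 Hz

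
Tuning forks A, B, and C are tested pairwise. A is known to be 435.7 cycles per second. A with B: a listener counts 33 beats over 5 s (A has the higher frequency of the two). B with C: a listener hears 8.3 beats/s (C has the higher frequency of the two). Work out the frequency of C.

A–B: Beat frequency = 33/5 = 6.6 Hz.
B is below A, so f_B = 435.7 − 6.6 = 429.1 Hz.
C is above B, so f_C = 429.1 + 8.3 = 437.4 Hz.

437.4 Hz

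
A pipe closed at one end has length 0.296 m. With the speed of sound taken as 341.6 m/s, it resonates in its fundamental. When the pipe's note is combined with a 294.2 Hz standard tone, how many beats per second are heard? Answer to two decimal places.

Closed pipe (odd harmonics): f_n = n·v/(4L) = 1·341.6/(4·0.296) = 288.5135 Hz.
f_beat = |288.5135 − 294.2| = 5.69 Hz.

5.69 Hz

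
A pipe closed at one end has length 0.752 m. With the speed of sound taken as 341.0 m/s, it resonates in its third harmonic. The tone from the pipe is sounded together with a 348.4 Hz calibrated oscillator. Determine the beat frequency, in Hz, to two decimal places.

8.31 Hz

Closed pipe (odd harmonics): f_n = n·v/(4L) = 3·341.0/(4·0.752) = 340.0931 Hz.
f_beat = |340.0931 − 348.4| = 8.31 Hz.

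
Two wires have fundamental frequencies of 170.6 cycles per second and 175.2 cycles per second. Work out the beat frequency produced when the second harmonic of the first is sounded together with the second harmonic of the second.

9.2 Hz

Second harmonic of the first: 2·170.6 = 341.2 Hz.
Second harmonic of the second: 2·175.2 = 350.4 Hz.
f_beat = |341.2 − 350.4| = 9.2 Hz.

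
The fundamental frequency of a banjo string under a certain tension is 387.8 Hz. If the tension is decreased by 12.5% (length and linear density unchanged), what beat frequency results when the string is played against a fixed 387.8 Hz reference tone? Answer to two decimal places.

25.05 Hz

For a string, f ∝ √T, so the new frequency is 387.8·√0.875 = 362.7537 Hz.
f_beat = |362.7537 − 387.8| = 25.05 Hz.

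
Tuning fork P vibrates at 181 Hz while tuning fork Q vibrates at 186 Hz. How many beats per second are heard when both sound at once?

5 Hz

f_beat = |f₁ − f₂|.
|181 − 186| = 5 Hz.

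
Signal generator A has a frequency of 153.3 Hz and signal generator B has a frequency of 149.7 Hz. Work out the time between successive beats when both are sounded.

f_beat = |153.3 − 149.7| = 3.6 Hz.
Beat period T = 1 / f_beat = 1 / 3.6 s.

0.278 s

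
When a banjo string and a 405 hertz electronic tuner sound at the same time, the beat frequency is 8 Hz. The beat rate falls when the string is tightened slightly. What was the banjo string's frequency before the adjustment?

|f − 405| = 8, so the banjo string was at either 397 Hz or 413 Hz.
Increasing tension raises a string's frequency; the adjustment raises the banjo string's frequency.
The beat rate fell, so the adjustment moved the banjo string toward 405 Hz — it must have started below the reference.

397 Hz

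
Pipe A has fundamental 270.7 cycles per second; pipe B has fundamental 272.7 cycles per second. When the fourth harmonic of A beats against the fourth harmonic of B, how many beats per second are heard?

8.0 Hz

Fourth harmonic of the first: 4·270.7 = 1082.8 Hz.
Fourth harmonic of the second: 4·272.7 = 1090.8 Hz.
f_beat = |1082.8 − 1090.8| = 8.0 Hz.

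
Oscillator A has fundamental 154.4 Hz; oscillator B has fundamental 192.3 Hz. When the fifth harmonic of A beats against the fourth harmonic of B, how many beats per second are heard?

Fifth harmonic of the first: 5·154.4 = 772.0 Hz.
Fourth harmonic of the second: 4·192.3 = 769.2 Hz.
f_beat = |772.0 − 769.2| = 2.8 Hz.

2.8 Hz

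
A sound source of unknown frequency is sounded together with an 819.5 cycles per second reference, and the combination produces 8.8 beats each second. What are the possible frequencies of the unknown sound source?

|f − 819.5| = 8.8, so f = 819.5 ± 8.8.

810.7 Hz or 828.3 Hz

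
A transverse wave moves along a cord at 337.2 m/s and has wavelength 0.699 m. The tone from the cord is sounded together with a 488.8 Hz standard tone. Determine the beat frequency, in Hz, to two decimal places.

Source frequency f = v/λ = 337.2/0.699 = 482.4034 Hz.
f_beat = |482.4034 − 488.8| = 6.40 Hz.

6.40 Hz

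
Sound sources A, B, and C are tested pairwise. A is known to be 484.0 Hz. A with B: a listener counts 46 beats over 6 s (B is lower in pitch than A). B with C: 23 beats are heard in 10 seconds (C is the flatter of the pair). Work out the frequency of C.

A–B: Beat frequency = 46/6 = 7.6667 Hz.
B is below A, so f_B = 484.0 − 7.6667 = 476.3333 Hz.
B–C: Beat frequency = 23/10 = 2.3 Hz.
C is below B, so f_C = 476.3333 − 2.3 = 474.0333 Hz.

474.0333 Hz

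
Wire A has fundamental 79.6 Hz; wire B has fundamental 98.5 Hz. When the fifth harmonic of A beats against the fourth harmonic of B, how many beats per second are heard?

Fifth harmonic of the first: 5·79.6 = 398.0 Hz.
Fourth harmonic of the second: 4·98.5 = 394.0 Hz.
f_beat = |398.0 − 394.0| = 4.0 Hz.

4.0 Hz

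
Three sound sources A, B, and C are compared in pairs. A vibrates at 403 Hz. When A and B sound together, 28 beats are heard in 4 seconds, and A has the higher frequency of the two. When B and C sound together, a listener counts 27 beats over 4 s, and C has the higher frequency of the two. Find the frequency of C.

A–B: Beat frequency = 28/4 = 7 Hz.
B is below A, so f_B = 403 − 7 = 396 Hz.
B–C: Beat frequency = 27/4 = 6.75 Hz.
C is above B, so f_C = 396 + 6.75 = 402.75 Hz.

402.75 Hz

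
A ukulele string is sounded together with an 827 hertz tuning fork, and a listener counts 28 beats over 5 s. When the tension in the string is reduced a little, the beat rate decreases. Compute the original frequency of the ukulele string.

Beat frequency = 28/5 = 5.6 Hz.
|f − 827| = 5.6, so the ukulele string was at either 821.4 Hz or 832.6 Hz.
Lower tension means lower frequency; the adjustment lowers the ukulele string's frequency.
The beat rate fell, so the adjustment moved the ukulele string toward 827 Hz — it must have started above the reference.

832.6 Hz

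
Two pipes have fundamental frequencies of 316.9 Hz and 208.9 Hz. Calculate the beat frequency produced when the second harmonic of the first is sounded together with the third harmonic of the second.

Second harmonic of the first: 2·316.9 = 633.8 Hz.
Third harmonic of the second: 3·208.9 = 626.7 Hz.
f_beat = |633.8 − 626.7| = 7.1 Hz.

7.1 Hz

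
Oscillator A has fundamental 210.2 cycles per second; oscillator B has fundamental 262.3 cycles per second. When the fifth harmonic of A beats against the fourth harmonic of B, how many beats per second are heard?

1.8 Hz

Fifth harmonic of the first: 5·210.2 = 1051.0 Hz.
Fourth harmonic of the second: 4·262.3 = 1049.2 Hz.
f_beat = |1051.0 − 1049.2| = 1.8 Hz.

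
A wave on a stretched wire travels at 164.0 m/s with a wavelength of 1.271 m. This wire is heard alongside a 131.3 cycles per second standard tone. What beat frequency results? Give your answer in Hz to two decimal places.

2.27 Hz

Source frequency f = v/λ = 164.0/1.271 = 129.0323 Hz.
f_beat = |129.0323 − 131.3| = 2.27 Hz.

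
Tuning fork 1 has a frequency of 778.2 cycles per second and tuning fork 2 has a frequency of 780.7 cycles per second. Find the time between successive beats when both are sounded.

0.400 s

f_beat = |778.2 − 780.7| = 2.5 Hz.
Beat period T = 1 / f_beat = 1 / 2.5 s.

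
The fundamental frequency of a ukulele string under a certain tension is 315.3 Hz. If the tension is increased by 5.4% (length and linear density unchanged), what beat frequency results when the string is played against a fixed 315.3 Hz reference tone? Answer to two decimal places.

For a string, f ∝ √T, so the new frequency is 315.3·√1.054 = 323.7012 Hz.
f_beat = |323.7012 − 315.3| = 8.40 Hz.

8.40 Hz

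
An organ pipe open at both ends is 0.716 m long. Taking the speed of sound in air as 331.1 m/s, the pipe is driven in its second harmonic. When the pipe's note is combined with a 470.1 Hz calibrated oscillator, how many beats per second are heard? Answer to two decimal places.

Open pipe: f_n = n·v/(2L) = 2·331.1/(2·0.716) = 462.4302 Hz.
f_beat = |462.4302 − 470.1| = 7.67 Hz.

7.67 Hz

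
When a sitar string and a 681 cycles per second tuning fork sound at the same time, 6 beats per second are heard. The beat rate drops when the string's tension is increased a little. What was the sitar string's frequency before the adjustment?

|f − 681| = 6, so the sitar string was at either 675 Hz or 687 Hz.
Higher tension means higher frequency; the adjustment raises the sitar string's frequency.
The beat rate fell, so the adjustment moved the sitar string toward 681 Hz — it must have started below the reference.

675 Hz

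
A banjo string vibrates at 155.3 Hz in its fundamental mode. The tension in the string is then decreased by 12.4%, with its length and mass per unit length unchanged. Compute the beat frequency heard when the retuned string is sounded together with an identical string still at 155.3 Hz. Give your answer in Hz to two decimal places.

For a string, f ∝ √T, so the new frequency is 155.3·√0.876 = 145.3528 Hz.
f_beat = |145.3528 − 155.3| = 9.95 Hz.

9.95 Hz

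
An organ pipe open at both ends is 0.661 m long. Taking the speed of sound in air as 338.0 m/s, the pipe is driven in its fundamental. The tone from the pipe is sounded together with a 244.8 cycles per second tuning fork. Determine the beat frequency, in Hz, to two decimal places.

10.87 Hz

Open pipe: f_n = n·v/(2L) = 1·338.0/(2·0.661) = 255.6732 Hz.
f_beat = |255.6732 − 244.8| = 10.87 Hz.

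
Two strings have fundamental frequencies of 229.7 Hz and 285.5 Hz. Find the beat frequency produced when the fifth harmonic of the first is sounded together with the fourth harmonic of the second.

6.5 Hz

Fifth harmonic of the first: 5·229.7 = 1148.5 Hz.
Fourth harmonic of the second: 4·285.5 = 1142.0 Hz.
f_beat = |1148.5 − 1142.0| = 6.5 Hz.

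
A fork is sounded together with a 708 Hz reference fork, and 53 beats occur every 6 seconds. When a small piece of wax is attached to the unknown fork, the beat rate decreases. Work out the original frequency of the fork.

Beat frequency = 53/6 = 8.8333 Hz.
|f − 708| = 8.8333, so the fork was at either 699.1667 Hz or 716.8333 Hz.
Loading a fork with wax lowers its frequency; the adjustment lowers the fork's frequency.
The beat rate fell, so the adjustment moved the fork toward 708 Hz — it must have started above the reference.

716.8333 Hz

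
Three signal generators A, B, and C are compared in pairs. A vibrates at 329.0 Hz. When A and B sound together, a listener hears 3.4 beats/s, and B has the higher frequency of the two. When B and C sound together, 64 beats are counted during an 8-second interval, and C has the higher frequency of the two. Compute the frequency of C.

340.4 Hz

B is above A, so f_B = 329.0 + 3.4 = 332.4 Hz.
B–C: Beat frequency = 64/8 = 8 Hz.
C is above B, so f_C = 332.4 + 8 = 340.4 Hz.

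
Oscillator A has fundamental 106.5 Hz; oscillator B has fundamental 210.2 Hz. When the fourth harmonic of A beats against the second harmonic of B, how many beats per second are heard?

Fourth harmonic of the first: 4·106.5 = 426.0 Hz.
Second harmonic of the second: 2·210.2 = 420.4 Hz.
f_beat = |426.0 − 420.4| = 5.6 Hz.

5.6 Hz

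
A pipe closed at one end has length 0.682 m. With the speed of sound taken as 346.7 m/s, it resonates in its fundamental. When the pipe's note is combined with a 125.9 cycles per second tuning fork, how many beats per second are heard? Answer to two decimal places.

1.19 Hz

Closed pipe (odd harmonics): f_n = n·v/(4L) = 1·346.7/(4·0.682) = 127.0894 Hz.
f_beat = |127.0894 − 125.9| = 1.19 Hz.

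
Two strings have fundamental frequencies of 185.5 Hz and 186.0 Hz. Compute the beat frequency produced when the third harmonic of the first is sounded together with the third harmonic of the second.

1.5 Hz

Third harmonic of the first: 3·185.5 = 556.5 Hz.
Third harmonic of the second: 3·186.0 = 558.0 Hz.
f_beat = |556.5 − 558.0| = 1.5 Hz.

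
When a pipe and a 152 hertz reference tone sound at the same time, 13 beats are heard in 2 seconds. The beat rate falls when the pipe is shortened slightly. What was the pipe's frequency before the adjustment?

145.5 Hz

Beat frequency = 13/2 = 6.5 Hz.
|f − 152| = 6.5, so the pipe was at either 145.5 Hz or 158.5 Hz.
A shorter pipe has a higher fundamental; the adjustment raises the pipe's frequency.
The beat rate fell, so the adjustment moved the pipe toward 152 Hz — it must have started below the reference.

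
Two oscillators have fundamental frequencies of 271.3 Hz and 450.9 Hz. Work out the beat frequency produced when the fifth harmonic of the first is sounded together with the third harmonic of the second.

Fifth harmonic of the first: 5·271.3 = 1356.5 Hz.
Third harmonic of the second: 3·450.9 = 1352.7 Hz.
f_beat = |1356.5 − 1352.7| = 3.8 Hz.

3.8 Hz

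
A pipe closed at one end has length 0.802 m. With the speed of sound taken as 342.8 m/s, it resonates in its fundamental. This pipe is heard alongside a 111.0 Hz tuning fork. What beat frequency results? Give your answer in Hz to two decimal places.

4.14 Hz

Closed pipe (odd harmonics): f_n = n·v/(4L) = 1·342.8/(4·0.802) = 106.8579 Hz.
f_beat = |106.8579 − 111.0| = 4.14 Hz.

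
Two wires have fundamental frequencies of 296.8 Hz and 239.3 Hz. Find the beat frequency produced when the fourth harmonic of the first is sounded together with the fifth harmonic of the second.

Fourth harmonic of the first: 4·296.8 = 1187.2 Hz.
Fifth harmonic of the second: 5·239.3 = 1196.5 Hz.
f_beat = |1187.2 − 1196.5| = 9.3 Hz.

9.3 Hz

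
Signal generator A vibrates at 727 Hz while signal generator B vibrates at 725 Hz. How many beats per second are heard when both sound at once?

2 Hz

Beats arise from superposition of two nearby frequencies; the beat rate is |f₁ − f₂|.
|727 − 725| = 2 Hz.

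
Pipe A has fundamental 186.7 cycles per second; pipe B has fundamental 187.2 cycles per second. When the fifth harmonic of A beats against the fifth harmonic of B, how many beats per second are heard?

Fifth harmonic of the first: 5·186.7 = 933.5 Hz.
Fifth harmonic of the second: 5·187.2 = 936.0 Hz.
f_beat = |933.5 − 936.0| = 2.5 Hz.

2.5 Hz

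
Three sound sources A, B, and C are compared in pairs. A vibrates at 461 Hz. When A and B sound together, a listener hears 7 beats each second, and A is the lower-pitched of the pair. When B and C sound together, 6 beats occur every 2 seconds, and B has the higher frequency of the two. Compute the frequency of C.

465 Hz

B is above A, so f_B = 461 + 7 = 468 Hz.
B–C: Beat frequency = 6/2 = 3 Hz.
C is below B, so f_C = 468 − 3 = 465 Hz.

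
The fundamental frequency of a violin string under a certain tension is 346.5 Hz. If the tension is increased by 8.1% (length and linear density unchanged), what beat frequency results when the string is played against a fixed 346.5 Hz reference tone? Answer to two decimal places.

For a string, f ∝ √T, so the new frequency is 346.5·√1.081 = 360.2600 Hz.
f_beat = |360.2600 − 346.5| = 13.76 Hz.

13.76 Hz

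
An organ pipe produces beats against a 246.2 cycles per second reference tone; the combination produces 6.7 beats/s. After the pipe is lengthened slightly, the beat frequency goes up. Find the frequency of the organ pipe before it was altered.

239.5 Hz

|f − 246.2| = 6.7, so the organ pipe was at either 239.5 Hz or 252.9 Hz.
A longer pipe has a lower fundamental; the adjustment lowers the organ pipe's frequency.
The beat rate rose, so the adjustment moved the organ pipe further from 246.2 Hz — it was already below the reference.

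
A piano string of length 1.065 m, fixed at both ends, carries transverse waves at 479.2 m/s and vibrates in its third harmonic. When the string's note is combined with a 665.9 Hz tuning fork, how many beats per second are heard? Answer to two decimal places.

For a string fixed at both ends, f_n = n·v/(2L) = 3·479.2/(2·1.065) = 674.9296 Hz.
f_beat = |674.9296 − 665.9| = 9.03 Hz.

9.03 Hz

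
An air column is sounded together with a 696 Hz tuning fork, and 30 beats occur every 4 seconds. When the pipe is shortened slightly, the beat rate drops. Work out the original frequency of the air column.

688.5 Hz

Beat frequency = 30/4 = 7.5 Hz.
|f − 696| = 7.5, so the air column was at either 688.5 Hz or 703.5 Hz.
A shorter pipe has a higher fundamental; the adjustment raises the air column's frequency.
The beat rate fell, so the adjustment moved the air column toward 696 Hz — it must have started below the reference.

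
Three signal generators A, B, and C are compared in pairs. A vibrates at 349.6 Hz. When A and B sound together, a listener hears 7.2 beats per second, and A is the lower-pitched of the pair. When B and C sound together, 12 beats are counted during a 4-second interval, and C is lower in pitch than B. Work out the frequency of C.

B is above A, so f_B = 349.6 + 7.2 = 356.8 Hz.
B–C: Beat frequency = 12/4 = 3 Hz.
C is below B, so f_C = 356.8 − 3 = 353.8 Hz.

353.8 Hz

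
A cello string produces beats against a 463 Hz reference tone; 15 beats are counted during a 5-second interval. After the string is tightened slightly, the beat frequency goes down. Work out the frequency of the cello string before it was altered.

460 Hz

Beat frequency = 15/5 = 3 Hz.
|f − 463| = 3, so the cello string was at either 460 Hz or 466 Hz.
Increasing tension raises a string's frequency; the adjustment raises the cello string's frequency.
The beat rate fell, so the adjustment moved the cello string toward 463 Hz — it must have started below the reference.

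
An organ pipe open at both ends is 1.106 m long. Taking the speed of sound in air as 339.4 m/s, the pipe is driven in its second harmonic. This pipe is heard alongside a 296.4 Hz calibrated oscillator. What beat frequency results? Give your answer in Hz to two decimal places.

10.47 Hz

Open pipe: f_n = n·v/(2L) = 2·339.4/(2·1.106) = 306.8716 Hz.
f_beat = |306.8716 − 296.4| = 10.47 Hz.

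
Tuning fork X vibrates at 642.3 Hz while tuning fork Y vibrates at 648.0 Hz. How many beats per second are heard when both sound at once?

5.7 Hz

The beat frequency equals the magnitude of the frequency difference.
|642.3 − 648.0| = 5.7 Hz.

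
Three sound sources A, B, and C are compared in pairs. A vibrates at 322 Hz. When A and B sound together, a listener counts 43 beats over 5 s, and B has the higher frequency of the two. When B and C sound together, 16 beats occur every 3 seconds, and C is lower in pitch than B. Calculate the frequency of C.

325.2667 Hz

A–B: Beat frequency = 43/5 = 8.6 Hz.
B is above A, so f_B = 322 + 8.6 = 330.6 Hz.
B–C: Beat frequency = 16/3 = 5.3333 Hz.
C is below B, so f_C = 330.6 − 5.3333 = 325.2667 Hz.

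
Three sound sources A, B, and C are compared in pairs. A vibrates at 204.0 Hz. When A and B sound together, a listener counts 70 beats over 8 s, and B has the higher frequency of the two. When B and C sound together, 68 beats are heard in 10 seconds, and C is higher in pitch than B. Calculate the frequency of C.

A–B: Beat frequency = 70/8 = 8.75 Hz.
B is above A, so f_B = 204.0 + 8.75 = 212.75 Hz.
B–C: Beat frequency = 68/10 = 6.8 Hz.
C is above B, so f_C = 212.75 + 6.8 = 219.55 Hz.

219.55 Hz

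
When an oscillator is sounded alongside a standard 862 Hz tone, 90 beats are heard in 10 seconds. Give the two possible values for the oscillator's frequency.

Beat frequency = 90/10 = 9 Hz.
|f − 862| = 9, so f = 862 ± 9.

853 Hz or 871 Hz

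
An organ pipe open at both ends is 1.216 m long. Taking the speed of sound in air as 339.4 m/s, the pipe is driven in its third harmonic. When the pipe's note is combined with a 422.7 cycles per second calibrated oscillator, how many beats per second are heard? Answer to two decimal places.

4.03 Hz

Open pipe: f_n = n·v/(2L) = 3·339.4/(2·1.216) = 418.6678 Hz.
f_beat = |418.6678 − 422.7| = 4.03 Hz.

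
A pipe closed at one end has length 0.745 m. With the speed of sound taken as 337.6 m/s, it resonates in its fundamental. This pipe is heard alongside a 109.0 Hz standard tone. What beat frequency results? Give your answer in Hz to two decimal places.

4.29 Hz

Closed pipe (odd harmonics): f_n = n·v/(4L) = 1·337.6/(4·0.745) = 113.2886 Hz.
f_beat = |113.2886 − 109.0| = 4.29 Hz.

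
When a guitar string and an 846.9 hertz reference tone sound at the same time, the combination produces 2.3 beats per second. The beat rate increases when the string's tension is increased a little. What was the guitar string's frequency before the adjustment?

849.2 Hz

|f − 846.9| = 2.3, so the guitar string was at either 844.6 Hz or 849.2 Hz.
Higher tension means higher frequency; the adjustment raises the guitar string's frequency.
The beat rate rose, so the adjustment moved the guitar string further from 846.9 Hz — it was already above the reference.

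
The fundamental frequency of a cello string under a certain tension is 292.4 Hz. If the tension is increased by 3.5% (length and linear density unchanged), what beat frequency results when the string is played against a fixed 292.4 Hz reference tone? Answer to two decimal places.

For a string, f ∝ √T, so the new frequency is 292.4·√1.035 = 297.4730 Hz.
f_beat = |297.4730 − 292.4| = 5.07 Hz.

5.07 Hz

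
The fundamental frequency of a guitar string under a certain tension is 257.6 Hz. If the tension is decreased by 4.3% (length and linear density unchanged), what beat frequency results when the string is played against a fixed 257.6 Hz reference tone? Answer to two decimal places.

5.60 Hz

For a string, f ∝ √T, so the new frequency is 257.6·√0.957 = 252.0007 Hz.
f_beat = |252.0007 − 257.6| = 5.60 Hz.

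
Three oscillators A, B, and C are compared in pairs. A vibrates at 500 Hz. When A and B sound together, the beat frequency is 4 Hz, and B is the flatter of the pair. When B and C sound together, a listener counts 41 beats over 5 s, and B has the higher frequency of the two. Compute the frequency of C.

B is below A, so f_B = 500 − 4 = 496 Hz.
B–C: Beat frequency = 41/5 = 8.2 Hz.
C is below B, so f_C = 496 − 8.2 = 487.8 Hz.

487.8 Hz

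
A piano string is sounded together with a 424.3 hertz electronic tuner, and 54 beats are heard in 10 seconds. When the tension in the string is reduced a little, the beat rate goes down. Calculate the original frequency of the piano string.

429.7 Hz

Beat frequency = 54/10 = 5.4 Hz.
|f − 424.3| = 5.4, so the piano string was at either 418.9 Hz or 429.7 Hz.
Lower tension means lower frequency; the adjustment lowers the piano string's frequency.
The beat rate fell, so the adjustment moved the piano string toward 424.3 Hz — it must have started above the reference.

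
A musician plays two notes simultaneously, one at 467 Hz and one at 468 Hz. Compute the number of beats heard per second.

1 Hz

The beat frequency equals the magnitude of the frequency difference.
|467 − 468| = 1 Hz.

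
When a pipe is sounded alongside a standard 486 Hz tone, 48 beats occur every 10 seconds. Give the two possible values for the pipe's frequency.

481.2 Hz or 490.8 Hz

Beat frequency = 48/10 = 4.8 Hz.
|f − 486| = 4.8, so f = 486 ± 4.8.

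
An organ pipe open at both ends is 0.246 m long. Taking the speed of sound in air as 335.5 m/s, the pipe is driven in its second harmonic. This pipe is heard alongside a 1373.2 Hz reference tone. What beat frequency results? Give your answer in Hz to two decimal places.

9.38 Hz

Open pipe: f_n = n·v/(2L) = 2·335.5/(2·0.246) = 1363.8211 Hz.
f_beat = |1363.8211 − 1373.2| = 9.38 Hz.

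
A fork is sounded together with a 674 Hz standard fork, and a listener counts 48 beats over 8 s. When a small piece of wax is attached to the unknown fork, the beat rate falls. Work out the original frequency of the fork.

Beat frequency = 48/8 = 6 Hz.
|f − 674| = 6, so the fork was at either 668 Hz or 680 Hz.
Loading a fork with wax lowers its frequency; the adjustment lowers the fork's frequency.
The beat rate fell, so the adjustment moved the fork toward 674 Hz — it must have started above the reference.

680 Hz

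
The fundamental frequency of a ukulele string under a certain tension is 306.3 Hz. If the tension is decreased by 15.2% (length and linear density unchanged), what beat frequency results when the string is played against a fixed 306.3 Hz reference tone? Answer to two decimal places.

24.24 Hz

For a string, f ∝ √T, so the new frequency is 306.3·√0.848 = 282.0622 Hz.
f_beat = |282.0622 − 306.3| = 24.24 Hz.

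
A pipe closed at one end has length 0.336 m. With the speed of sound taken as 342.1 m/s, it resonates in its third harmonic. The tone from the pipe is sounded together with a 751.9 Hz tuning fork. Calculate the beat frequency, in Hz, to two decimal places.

11.72 Hz

Closed pipe (odd harmonics): f_n = n·v/(4L) = 3·342.1/(4·0.336) = 763.6161 Hz.
f_beat = |763.6161 − 751.9| = 11.72 Hz.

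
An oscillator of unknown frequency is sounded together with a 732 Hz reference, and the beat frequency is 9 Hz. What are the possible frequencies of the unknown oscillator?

|f − 732| = 9, so f = 732 ± 9.

723 Hz or 741 Hz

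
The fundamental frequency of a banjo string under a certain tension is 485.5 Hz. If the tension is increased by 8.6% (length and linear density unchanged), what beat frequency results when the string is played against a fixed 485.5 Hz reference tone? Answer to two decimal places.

For a string, f ∝ √T, so the new frequency is 485.5·√1.086 = 505.9460 Hz.
f_beat = |505.9460 − 485.5| = 20.45 Hz.

20.45 Hz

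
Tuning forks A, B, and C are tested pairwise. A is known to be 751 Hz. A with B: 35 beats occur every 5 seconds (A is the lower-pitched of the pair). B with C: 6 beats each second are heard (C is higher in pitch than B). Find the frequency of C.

A–B: Beat frequency = 35/5 = 7 Hz.
B is above A, so f_B = 751 + 7 = 758 Hz.
C is above B, so f_C = 758 + 6 = 764 Hz.

764 Hz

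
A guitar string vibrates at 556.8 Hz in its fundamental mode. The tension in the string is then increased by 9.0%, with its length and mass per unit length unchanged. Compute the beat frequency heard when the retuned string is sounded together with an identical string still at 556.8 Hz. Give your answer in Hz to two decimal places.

24.52 Hz

For a string, f ∝ √T, so the new frequency is 556.8·√1.090 = 581.3163 Hz.
f_beat = |581.3163 − 556.8| = 24.52 Hz.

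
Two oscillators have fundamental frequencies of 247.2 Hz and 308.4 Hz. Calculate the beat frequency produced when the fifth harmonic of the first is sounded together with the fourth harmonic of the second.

Fifth harmonic of the first: 5·247.2 = 1236.0 Hz.
Fourth harmonic of the second: 4·308.4 = 1233.6 Hz.
f_beat = |1236.0 − 1233.6| = 2.4 Hz.

2.4 Hz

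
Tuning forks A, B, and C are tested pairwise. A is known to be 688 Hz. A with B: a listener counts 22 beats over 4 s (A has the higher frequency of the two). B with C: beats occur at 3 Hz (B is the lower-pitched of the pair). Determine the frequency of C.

A–B: Beat frequency = 22/4 = 5.5 Hz.
B is below A, so f_B = 688 − 5.5 = 682.5 Hz.
C is above B, so f_C = 682.5 + 3 = 685.5 Hz.

685.5 Hz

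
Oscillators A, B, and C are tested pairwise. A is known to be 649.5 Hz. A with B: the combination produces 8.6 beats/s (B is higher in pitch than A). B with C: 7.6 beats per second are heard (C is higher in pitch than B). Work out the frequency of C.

B is above A, so f_B = 649.5 + 8.6 = 658.1 Hz.
C is above B, so f_C = 658.1 + 7.6 = 665.7 Hz.

665.7 Hz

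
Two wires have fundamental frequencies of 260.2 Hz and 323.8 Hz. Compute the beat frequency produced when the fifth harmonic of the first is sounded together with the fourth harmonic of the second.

5.8 Hz

Fifth harmonic of the first: 5·260.2 = 1301.0 Hz.
Fourth harmonic of the second: 4·323.8 = 1295.2 Hz.
f_beat = |1301.0 − 1295.2| = 5.8 Hz.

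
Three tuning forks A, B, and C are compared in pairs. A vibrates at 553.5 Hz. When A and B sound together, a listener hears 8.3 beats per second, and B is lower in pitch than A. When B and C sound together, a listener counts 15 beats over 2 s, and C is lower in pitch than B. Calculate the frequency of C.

537.7 Hz

B is below A, so f_B = 553.5 − 8.3 = 545.2 Hz.
B–C: Beat frequency = 15/2 = 7.5 Hz.
C is below B, so f_C = 545.2 − 7.5 = 537.7 Hz.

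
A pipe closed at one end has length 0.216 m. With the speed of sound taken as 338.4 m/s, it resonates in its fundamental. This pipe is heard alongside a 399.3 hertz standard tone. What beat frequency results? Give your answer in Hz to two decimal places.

Closed pipe (odd harmonics): f_n = n·v/(4L) = 1·338.4/(4·0.216) = 391.6667 Hz.
f_beat = |391.6667 − 399.3| = 7.63 Hz.

7.63 Hz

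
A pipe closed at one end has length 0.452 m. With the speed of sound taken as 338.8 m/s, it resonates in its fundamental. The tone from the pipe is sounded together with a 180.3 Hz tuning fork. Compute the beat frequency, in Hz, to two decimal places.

Closed pipe (odd harmonics): f_n = n·v/(4L) = 1·338.8/(4·0.452) = 187.3894 Hz.
f_beat = |187.3894 − 180.3| = 7.09 Hz.

7.09 Hz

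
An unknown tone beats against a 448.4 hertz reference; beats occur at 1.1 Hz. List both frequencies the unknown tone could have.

447.3 Hz or 449.5 Hz

|f − 448.4| = 1.1, so f = 448.4 ± 1.1.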